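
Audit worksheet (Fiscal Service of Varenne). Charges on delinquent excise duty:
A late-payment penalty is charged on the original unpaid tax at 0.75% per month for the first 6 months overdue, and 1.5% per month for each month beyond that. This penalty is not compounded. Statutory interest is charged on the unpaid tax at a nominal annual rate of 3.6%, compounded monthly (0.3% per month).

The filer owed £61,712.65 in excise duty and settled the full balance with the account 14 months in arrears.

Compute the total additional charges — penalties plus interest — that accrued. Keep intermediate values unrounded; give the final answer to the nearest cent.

£12,825.67

Penalty, months 1–6: 6 × 0.75% × £61,712.65 = £2,777.07…
Penalty, months 7–14: 8 × 1.5% × £61,712.65 = £7,405.52…
Interest: £61,712.65 × ((1 + 0.003)^14 − 1) = £61,712.65 × 0.0428289… = £2,643.0855…
Penalties + interest = £10,182.5873… + £2,643.0855… = £12,825.67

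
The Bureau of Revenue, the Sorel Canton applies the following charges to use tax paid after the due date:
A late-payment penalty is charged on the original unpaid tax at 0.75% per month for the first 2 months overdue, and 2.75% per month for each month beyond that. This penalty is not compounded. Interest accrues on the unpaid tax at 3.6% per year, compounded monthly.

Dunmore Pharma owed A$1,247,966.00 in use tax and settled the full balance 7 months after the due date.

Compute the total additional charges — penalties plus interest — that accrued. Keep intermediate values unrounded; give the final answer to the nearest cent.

Penalty, months 1–2: 2 × 0.75% × A$1,247,966.00 = A$18,719.49
Penalty, months 3–7: 5 × 2.75% × A$1,247,966.00 = A$171,595.33…
Interest (3.6%/yr ÷ 12 = 0.3%/month): A$1,247,966.00 × ((1 + 0.003)^7 − 1) = A$26,444.3344…
Penalties + interest = A$190,314.8150 + A$26,444.3344… = A$216,759.15

A$216,759.15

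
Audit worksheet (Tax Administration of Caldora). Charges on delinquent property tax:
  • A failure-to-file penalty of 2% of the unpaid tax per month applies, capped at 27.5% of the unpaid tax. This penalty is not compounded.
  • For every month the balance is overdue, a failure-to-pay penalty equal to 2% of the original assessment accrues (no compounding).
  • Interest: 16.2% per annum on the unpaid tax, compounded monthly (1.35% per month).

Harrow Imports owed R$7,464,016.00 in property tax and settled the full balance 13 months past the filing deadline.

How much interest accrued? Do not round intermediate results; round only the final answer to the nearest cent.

Interest: R$7,464,016.00 × ((1 + 0.0135)^13 − 1) = R$7,464,016.00 × 0.1904435… = R$1,421,473.3583…

R$1,421,473.36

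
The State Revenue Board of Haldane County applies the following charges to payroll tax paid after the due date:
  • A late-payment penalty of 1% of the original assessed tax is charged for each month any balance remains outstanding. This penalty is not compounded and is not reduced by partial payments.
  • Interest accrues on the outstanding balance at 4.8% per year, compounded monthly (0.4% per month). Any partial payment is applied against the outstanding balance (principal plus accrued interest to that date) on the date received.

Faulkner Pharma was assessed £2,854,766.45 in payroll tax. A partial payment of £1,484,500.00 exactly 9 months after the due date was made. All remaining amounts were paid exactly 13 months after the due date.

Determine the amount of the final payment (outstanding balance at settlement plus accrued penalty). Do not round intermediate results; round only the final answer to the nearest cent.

£1,869,554.58

Balance at month 9: £2,854,766.4500 × (1 + 0.004)^9 = £2,959,197.8274…
After £1,484,500.00 payment: £2,959,197.8274… − £1,484,500.00 = £1,474,697.8274…
Balance at month 13: £1,474,697.8274… × (1 + 0.004)^4 = £1,498,434.9415…
Penalty: 13 × 1% × £2,854,766.45 = £371,119.64…
Final settlement = outstanding balance + penalty = £1,498,434.9415… + £371,119.64… = £1,869,554.58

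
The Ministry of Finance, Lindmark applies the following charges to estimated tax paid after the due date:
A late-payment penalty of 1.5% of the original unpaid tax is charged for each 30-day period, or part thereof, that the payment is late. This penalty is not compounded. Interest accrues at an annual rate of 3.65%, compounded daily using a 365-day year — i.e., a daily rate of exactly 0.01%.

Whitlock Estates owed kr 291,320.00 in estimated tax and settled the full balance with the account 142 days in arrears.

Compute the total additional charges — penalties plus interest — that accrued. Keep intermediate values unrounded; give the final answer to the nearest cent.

kr 26,015.04

Penalty periods: ⌈142/30⌉ = 5; penalty = 5 × 1.5% × kr 291,320.00 = kr 21,849.00
Interest: kr 291,320.00 × ((1 + 0.0001)^142 − 1) = kr 291,320.00 × 0.01430058… = kr 4,166.0446…
Penalties + interest = kr 21,849.0000 + kr 4,166.0446… = kr 26,015.04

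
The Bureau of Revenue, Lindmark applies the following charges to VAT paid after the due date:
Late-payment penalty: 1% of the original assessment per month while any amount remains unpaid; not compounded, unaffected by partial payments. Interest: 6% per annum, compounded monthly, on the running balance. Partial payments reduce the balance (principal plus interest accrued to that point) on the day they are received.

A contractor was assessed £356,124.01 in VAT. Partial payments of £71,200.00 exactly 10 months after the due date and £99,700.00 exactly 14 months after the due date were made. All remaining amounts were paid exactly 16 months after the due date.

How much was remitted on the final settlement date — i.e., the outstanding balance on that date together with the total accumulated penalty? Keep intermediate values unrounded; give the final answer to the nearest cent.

Monthly rate = 6% ÷ 12 = 0.5%
Balance at month 10: £356,124.0100 × (1 + 0.005)^10 = £374,336.2389…
After £71,200.00 payment: £374,336.2389… − £71,200.00 = £303,136.2389…
Balance at month 14: £303,136.2389… × (1 + 0.005)^4 = £309,244.5859…
After £99,700.00 payment: £309,244.5859… − £99,700.00 = £209,544.5859…
Balance at month 16: £209,544.5859… × (1 + 0.005)^2 = £211,645.2703…
Penalty: 16 × 1% × £356,124.01 = £56,979.84…
Final settlement = outstanding balance + penalty = £211,645.2703… + £56,979.84… = £268,625.11

£268,625.11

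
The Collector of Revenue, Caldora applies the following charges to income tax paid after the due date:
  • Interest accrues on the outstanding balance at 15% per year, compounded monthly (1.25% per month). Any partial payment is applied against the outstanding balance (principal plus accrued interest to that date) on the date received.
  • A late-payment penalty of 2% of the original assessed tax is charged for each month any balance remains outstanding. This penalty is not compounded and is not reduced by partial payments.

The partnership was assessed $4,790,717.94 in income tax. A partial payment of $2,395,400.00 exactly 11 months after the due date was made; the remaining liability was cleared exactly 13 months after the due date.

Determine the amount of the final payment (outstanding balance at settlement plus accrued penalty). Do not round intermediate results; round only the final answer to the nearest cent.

Balance at month 11: $4,790,717.9400 × (1 + 0.0125)^11 = $5,492,195.0538…
After $2,395,400.00 payment: $5,492,195.0538… − $2,395,400.00 = $3,096,795.0538…
Balance at month 13: $3,096,795.0538… × (1 + 0.0125)^2 = $3,174,698.8044…
Penalty: 13 × 2% × $4,790,717.94 = $1,245,586.66…
Final settlement = outstanding balance + penalty = $3,174,698.8044… + $1,245,586.66… = $4,420,285.47

$4,420,285.47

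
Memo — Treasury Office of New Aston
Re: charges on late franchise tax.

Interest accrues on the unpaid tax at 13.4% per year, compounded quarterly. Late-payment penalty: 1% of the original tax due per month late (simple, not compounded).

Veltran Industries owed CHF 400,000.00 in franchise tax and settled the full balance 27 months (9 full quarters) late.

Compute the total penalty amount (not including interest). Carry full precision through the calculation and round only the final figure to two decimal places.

Late-payment penalty: 27 × 1% × CHF 400,000.00 = CHF 108,000.00

CHF 108,000.00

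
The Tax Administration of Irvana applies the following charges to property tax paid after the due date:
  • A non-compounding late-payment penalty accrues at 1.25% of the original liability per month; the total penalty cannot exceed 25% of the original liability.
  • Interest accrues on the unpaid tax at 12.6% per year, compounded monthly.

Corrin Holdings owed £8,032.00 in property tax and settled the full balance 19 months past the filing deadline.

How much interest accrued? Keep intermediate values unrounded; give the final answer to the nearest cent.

£1,763.21

Interest (12.6%/yr ÷ 12 = 1.05%/month): £8,032.00 × ((1 + 0.0105)^19 − 1) = £1,763.2097…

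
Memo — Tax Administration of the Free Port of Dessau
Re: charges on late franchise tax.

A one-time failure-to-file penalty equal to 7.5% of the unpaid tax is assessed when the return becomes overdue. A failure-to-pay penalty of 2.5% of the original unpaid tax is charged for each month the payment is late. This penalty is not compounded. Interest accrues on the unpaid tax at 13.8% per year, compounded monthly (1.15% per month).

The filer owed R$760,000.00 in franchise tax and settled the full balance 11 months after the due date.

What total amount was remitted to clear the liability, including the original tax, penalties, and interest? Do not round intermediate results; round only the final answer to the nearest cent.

Failure-to-file penalty: 7.5% × R$760,000.00 = R$57,000.00
Failure-to-pay penalty = 2.5% × R$760,000.00 × 11 mo = R$209,000.00
Interest: R$760,000.00 × ((1 + 0.0115)^11 − 1) = R$760,000.00 × 0.1340306… = R$101,863.2257…
Total = R$760,000.00 + R$266,000.0000 + R$101,863.2257… = R$1,127,863.23

R$1,127,863.23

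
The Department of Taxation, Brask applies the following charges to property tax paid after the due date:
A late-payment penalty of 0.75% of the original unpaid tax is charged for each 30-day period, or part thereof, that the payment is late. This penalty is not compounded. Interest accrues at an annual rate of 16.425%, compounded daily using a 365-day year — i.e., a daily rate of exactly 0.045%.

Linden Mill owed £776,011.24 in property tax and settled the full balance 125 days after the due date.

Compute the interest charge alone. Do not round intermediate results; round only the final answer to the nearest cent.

Interest: £776,011.24 × ((1 + 0.00045)^125 − 1) = £776,011.24 × 0.05784873… = £44,891.2661…

£44,891.27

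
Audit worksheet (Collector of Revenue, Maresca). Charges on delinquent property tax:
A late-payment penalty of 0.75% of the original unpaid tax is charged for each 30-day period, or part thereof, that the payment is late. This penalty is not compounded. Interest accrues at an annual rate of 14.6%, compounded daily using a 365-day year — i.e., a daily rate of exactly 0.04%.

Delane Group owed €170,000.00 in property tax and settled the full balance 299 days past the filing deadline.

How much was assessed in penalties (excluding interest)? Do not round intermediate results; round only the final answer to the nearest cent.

€12,750.00

Penalty periods: ⌈299/30⌉ = 10; penalty = 10 × 0.75% × €170,000.00 = €12,750.00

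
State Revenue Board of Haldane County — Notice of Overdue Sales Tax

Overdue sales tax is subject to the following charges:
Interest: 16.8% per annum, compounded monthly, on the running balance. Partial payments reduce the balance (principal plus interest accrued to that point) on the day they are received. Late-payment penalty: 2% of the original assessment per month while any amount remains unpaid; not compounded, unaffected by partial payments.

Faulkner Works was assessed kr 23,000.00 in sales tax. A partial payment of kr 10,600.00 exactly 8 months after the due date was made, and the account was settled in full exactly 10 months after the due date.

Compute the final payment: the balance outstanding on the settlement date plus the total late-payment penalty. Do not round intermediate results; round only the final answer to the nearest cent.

kr 20,131.74

Monthly rate = 16.8% ÷ 12 = 1.4%
Balance at month 8: kr 23,000.0000 × (1 + 0.014)^8 = kr 25,705.8208…
After kr 10,600.00 payment: kr 25,705.8208… − kr 10,600.00 = kr 15,105.8208…
Balance at month 10: kr 15,105.8208… × (1 + 0.014)^2 = kr 15,531.7445…
Penalty: 10 × 2% × kr 23,000.00 = kr 4,600.00
Final settlement = outstanding balance + penalty = kr 15,531.7445… + kr 4,600.00 = kr 20,131.74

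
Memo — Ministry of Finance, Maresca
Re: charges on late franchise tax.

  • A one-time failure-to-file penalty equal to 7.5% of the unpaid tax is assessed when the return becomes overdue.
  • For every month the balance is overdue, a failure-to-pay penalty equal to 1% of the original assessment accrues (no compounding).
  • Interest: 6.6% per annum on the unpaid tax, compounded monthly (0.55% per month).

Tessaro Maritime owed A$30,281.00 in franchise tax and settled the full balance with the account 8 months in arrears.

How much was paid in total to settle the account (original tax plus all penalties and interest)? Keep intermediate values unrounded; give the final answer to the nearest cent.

Failure-to-file penalty: 7.5% × A$30,281.00 = A$2,271.08…
Failure-to-pay penalty: 8 × 1% × A$30,281.00 = A$2,422.48
Interest: A$30,281.00 × ((1 + 0.0055)^8 − 1) = A$30,281.00 × 0.0448564… = A$1,358.2961…
Total = A$30,281.00 + A$4,693.5550 + A$1,358.2961… = A$36,332.85

A$36,332.85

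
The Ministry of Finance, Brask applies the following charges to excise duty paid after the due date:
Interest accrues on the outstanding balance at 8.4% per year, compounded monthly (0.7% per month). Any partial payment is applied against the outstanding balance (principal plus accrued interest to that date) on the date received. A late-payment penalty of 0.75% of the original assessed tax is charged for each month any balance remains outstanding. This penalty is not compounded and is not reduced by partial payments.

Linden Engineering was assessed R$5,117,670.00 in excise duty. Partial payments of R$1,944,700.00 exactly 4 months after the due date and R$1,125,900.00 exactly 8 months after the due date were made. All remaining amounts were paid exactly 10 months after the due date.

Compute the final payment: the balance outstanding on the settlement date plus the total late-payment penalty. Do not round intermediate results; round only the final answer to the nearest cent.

Balance at month 4: R$5,117,670.0000 × (1 + 0.007)^4 = R$5,262,476.3887…
After R$1,944,700.00 payment: R$5,262,476.3887… − R$1,944,700.00 = R$3,317,776.3887…
Balance at month 8: R$3,317,776.3887… × (1 + 0.007)^4 = R$3,411,654.1138…
After R$1,125,900.00 payment: R$3,411,654.1138… − R$1,125,900.00 = R$2,285,754.1138…
Balance at month 10: R$2,285,754.1138… × (1 + 0.007)^2 = R$2,317,866.6734…
Penalty: 10 × 0.75% × R$5,117,670.00 = R$383,825.25
Final settlement = outstanding balance + penalty = R$2,317,866.6734… + R$383,825.25 = R$2,701,691.92

R$2,701,691.92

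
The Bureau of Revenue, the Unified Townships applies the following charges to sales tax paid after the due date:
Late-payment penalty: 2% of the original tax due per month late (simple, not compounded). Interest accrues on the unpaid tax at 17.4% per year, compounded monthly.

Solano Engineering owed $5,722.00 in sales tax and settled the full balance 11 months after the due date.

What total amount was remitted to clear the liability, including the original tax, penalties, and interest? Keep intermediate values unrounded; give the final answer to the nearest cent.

$7,962.63

Late-payment penalty = 2% × $5,722.00 × 11 mo = $1,258.84
Interest (17.4%/yr ÷ 12 = 1.45%/month): $5,722.00 × ((1 + 0.0145)^11 − 1) = $981.7903…
Total = $5,722.00 + $1,258.8400 + $981.7903… = $7,962.63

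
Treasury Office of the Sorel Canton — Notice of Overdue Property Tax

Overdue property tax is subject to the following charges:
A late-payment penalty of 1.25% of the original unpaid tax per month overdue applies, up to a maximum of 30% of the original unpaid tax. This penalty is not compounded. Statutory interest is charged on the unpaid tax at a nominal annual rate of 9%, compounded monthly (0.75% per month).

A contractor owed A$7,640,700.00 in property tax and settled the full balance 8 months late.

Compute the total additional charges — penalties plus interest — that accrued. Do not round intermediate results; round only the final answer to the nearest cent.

Penalty: 8 × 1.25% × A$7,640,700.00 = A$764,070.00 (below the 30% cap of A$2,292,210.00)
Interest: A$7,640,700.00 × ((1 + 0.0075)^8 − 1) = A$7,640,700.00 × 0.0615988… = A$470,658.3165…
Penalties + interest = A$764,070.0000 + A$470,658.3165… = A$1,234,728.32

A$1,234,728.32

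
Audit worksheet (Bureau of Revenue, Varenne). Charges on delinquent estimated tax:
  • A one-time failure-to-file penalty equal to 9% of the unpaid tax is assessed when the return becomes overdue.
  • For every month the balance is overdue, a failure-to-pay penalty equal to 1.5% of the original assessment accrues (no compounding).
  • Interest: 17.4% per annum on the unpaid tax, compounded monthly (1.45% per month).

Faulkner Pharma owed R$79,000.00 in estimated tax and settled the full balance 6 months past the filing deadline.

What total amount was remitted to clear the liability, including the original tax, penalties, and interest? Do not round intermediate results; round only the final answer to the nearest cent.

Failure-to-file penalty: 9% × R$79,000.00 = R$7,110.00
Failure-to-pay penalty: 6 × 1.5% × R$79,000.00 = R$7,110.00
Interest: R$79,000.00 × ((1 + 0.0145)^6 − 1) = R$79,000.00 × 0.0902154… = R$7,127.0158…
Total = R$79,000.00 + R$14,220.0000 + R$7,127.0158… = R$100,347.02

R$100,347.02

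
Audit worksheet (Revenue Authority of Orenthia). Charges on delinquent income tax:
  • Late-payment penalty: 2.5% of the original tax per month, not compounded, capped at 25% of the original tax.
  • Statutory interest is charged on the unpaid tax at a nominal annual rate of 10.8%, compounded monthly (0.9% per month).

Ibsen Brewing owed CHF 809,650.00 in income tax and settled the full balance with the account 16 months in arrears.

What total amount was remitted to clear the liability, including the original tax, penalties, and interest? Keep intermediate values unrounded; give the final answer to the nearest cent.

CHF 1,136,862.31

Penalty (uncapped): 16 × 2.5% × CHF 809,650.00 = CHF 323,860.00; cap = 25% × CHF 809,650.00 = CHF 202,412.50 → penalty = CHF 202,412.50
Interest: CHF 809,650.00 × ((1 + 0.009)^16 − 1) = CHF 809,650.00 × 0.1541404… = CHF 124,799.8099…
Total = CHF 809,650.00 + CHF 202,412.5000 + CHF 124,799.8099… = CHF 1,136,862.31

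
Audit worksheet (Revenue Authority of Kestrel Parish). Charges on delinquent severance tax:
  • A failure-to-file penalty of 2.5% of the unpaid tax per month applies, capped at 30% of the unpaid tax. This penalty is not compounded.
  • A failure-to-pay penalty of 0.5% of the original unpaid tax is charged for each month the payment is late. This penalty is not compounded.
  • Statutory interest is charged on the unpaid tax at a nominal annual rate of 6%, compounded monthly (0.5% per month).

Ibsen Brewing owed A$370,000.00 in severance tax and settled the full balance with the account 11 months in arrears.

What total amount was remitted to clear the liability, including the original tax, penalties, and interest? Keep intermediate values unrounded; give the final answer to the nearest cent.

A$512,966.46

Failure-to-file: 11 × 2.5% × A$370,000.00 = A$101,750.00 (under the 30% cap)
Failure-to-pay penalty = 0.5% × A$370,000.00 × 11 mo = A$20,350.00
Interest: A$370,000.00 × ((1 + 0.005)^11 − 1) = A$370,000.00 × 0.0563958… = A$20,866.4581…
Total = A$370,000.00 + A$122,100.0000 + A$20,866.4581… = A$512,966.46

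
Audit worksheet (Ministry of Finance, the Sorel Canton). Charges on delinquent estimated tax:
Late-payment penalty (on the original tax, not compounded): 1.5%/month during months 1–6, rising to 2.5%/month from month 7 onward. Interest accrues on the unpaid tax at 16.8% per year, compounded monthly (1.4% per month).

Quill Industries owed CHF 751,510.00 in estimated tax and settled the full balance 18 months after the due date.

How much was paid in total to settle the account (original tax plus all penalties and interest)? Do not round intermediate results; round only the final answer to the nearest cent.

Penalty, months 1–6: 6 × 1.5% × CHF 751,510.00 = CHF 67,635.90
Penalty, months 7–18: 12 × 2.5% × CHF 751,510.00 = CHF 225,453.00
Interest: CHF 751,510.00 × ((1 + 0.014)^18 − 1) = CHF 751,510.00 × 0.2843494… = CHF 213,691.4238…
Total = CHF 751,510.00 + CHF 293,088.9000 + CHF 213,691.4238… = CHF 1,258,290.32

CHF 1,258,290.32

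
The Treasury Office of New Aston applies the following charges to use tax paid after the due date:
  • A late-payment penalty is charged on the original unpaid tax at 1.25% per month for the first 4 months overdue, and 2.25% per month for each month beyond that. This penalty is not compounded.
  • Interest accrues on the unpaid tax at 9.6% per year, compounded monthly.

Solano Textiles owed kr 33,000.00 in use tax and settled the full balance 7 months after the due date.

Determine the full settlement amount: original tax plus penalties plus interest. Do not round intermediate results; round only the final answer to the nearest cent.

kr 38,770.45

Penalty, months 1–4: 4 × 1.25% × kr 33,000.00 = kr 1,650.00
Penalty, months 5–7: 3 × 2.25% × kr 33,000.00 = kr 2,227.50
Interest (9.6%/yr ÷ 12 = 0.8%/month): kr 33,000.00 × ((1 + 0.008)^7 − 1) = kr 1,892.9481…
Total = kr 33,000.00 + kr 3,877.5000 + kr 1,892.9481… = kr 38,770.45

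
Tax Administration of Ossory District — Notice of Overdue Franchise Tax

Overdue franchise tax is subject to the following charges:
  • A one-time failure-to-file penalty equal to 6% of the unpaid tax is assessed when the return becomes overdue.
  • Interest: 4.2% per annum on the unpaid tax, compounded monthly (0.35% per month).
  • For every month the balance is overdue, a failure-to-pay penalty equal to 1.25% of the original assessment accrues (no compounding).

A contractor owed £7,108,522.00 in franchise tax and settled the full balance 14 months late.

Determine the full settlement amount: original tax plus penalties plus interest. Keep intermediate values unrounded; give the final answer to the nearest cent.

£9,135,378.49

Failure-to-file penalty: 6% × £7,108,522.00 = £426,511.32
Failure-to-pay penalty = 1.25% × £7,108,522.00 × 14 mo = £1,243,991.35
Interest: £7,108,522.00 × ((1 + 0.0035)^14 − 1) = £7,108,522.00 × 0.0501305… = £356,353.8174…
Total = £7,108,522.00 + £1,670,502.6700 + £356,353.8174… = £9,135,378.49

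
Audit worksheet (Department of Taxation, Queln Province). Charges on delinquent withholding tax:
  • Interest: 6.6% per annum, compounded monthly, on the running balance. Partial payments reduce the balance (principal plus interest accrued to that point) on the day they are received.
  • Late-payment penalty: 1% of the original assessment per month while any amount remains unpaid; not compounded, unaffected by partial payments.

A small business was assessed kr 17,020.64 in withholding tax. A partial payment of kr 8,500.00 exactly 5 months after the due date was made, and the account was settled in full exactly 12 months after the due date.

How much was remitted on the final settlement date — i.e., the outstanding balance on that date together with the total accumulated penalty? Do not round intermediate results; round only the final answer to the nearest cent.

kr 11,388.39

Monthly rate = 6.6% ÷ 12 = 0.55%
Balance at month 5: kr 17,020.6400 × (1 + 0.0055)^5 = kr 17,493.8847…
After kr 8,500.00 payment: kr 17,493.8847… − kr 8,500.00 = kr 8,993.8847…
Balance at month 12: kr 8,993.8847… × (1 + 0.0055)^7 = kr 9,345.9153…
Penalty: 12 × 1% × kr 17,020.64 = kr 2,042.48…
Final settlement = outstanding balance + penalty = kr 9,345.9153… + kr 2,042.48… = kr 11,388.39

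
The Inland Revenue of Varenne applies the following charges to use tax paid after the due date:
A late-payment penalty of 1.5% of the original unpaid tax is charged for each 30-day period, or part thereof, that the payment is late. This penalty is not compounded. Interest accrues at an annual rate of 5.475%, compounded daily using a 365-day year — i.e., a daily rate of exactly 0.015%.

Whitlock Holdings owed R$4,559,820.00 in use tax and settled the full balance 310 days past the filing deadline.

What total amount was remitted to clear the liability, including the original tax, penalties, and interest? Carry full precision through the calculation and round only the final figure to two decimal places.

Penalty periods: ⌈310/30⌉ = 11; penalty = 11 × 1.5% × R$4,559,820.00 = R$752,370.30
Interest: R$4,559,820.00 × ((1 + 0.00015)^310 − 1) = R$4,559,820.00 × 0.04759443… = R$217,022.0153…
Total = R$4,559,820.00 + R$752,370.3000 + R$217,022.0153… = R$5,529,212.32

R$5,529,212.32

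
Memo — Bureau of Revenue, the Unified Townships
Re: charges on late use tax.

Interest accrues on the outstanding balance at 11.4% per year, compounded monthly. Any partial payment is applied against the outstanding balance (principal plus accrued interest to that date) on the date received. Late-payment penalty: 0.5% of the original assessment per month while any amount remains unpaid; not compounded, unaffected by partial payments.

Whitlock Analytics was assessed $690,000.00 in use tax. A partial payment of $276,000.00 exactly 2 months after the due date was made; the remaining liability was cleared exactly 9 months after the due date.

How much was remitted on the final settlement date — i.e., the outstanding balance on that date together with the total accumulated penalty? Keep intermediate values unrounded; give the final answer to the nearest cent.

$487,451.77

Monthly rate = 11.4% ÷ 12 = 0.95%
Balance at month 2: $690,000.0000 × (1 + 0.0095)^2 = $703,172.2725
After $276,000.00 payment: $703,172.2725 − $276,000.00 = $427,172.2725
Balance at month 9: $427,172.2725 × (1 + 0.0095)^7 = $456,401.7680…
Penalty: 9 × 0.5% × $690,000.00 = $31,050.00
Final settlement = outstanding balance + penalty = $456,401.7680… + $31,050.00 = $487,451.77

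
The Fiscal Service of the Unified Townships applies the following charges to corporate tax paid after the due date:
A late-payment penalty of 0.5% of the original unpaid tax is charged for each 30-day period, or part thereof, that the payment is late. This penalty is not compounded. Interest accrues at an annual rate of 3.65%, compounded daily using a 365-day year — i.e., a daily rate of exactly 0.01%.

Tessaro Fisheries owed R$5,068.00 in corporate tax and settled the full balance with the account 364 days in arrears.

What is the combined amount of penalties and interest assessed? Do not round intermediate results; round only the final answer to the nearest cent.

R$517.28

Penalty periods: ⌈364/30⌉ = 13; penalty = 13 × 0.5% × R$5,068.00 = R$329.42
Interest: R$5,068.00 × ((1 + 0.0001)^364 − 1) = R$5,068.00 × 0.03706870… = R$187.8642…
Penalties + interest = R$329.4200 + R$187.8642… = R$517.28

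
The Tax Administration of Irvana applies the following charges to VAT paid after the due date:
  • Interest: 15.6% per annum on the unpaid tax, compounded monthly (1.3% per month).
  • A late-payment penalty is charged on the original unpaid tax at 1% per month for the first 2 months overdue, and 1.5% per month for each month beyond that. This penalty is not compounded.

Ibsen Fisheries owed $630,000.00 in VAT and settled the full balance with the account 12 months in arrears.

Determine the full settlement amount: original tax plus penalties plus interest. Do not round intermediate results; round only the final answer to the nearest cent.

Penalty, months 1–2: 2 × 1% × $630,000.00 = $12,600.00
Penalty, months 3–12: 10 × 1.5% × $630,000.00 = $94,500.00
Interest: $630,000.00 × ((1 + 0.013)^12 − 1) = $630,000.00 × 0.1676518… = $105,620.6190…
Total = $630,000.00 + $107,100.0000 + $105,620.6190… = $842,720.62

$842,720.62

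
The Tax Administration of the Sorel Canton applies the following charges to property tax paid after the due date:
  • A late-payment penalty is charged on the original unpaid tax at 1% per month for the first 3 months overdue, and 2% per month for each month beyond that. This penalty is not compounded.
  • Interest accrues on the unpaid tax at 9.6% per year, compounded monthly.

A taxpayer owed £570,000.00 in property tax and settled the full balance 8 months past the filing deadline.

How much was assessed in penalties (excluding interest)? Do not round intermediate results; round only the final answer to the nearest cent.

£74,100.00

Penalty, months 1–3: 3 × 1% × £570,000.00 = £17,100.00
Penalty, months 4–8: 5 × 2% × £570,000.00 = £57,000.00
Total penalty = £17,100.00 + £57,000.00 = £74,100.00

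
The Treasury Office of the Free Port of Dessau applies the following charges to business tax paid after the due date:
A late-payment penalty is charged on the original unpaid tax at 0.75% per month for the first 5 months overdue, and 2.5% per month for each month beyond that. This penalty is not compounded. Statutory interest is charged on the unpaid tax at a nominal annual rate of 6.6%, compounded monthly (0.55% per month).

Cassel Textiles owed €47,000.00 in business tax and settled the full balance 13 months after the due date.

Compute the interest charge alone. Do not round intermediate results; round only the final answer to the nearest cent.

€3,473.66

Interest: €47,000.00 × ((1 + 0.0055)^13 − 1) = €47,000.00 × 0.0739077… = €3,473.6640…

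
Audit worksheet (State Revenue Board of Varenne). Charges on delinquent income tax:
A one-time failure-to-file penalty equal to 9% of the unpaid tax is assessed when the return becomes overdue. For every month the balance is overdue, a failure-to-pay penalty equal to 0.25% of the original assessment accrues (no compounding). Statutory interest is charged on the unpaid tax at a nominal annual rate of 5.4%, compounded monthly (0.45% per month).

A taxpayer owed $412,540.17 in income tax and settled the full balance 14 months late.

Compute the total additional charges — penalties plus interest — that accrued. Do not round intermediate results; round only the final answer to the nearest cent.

$78,331.61

Failure-to-file penalty: 9% × $412,540.17 = $37,128.62…
Failure-to-pay penalty = 0.25% × $412,540.17 × 14 mo = $14,438.91…
Interest: $412,540.17 × ((1 + 0.0045)^14 − 1) = $412,540.17 × 0.0648763… = $26,764.0937…
Penalties + interest = $51,567.5213… + $26,764.0937… = $78,331.61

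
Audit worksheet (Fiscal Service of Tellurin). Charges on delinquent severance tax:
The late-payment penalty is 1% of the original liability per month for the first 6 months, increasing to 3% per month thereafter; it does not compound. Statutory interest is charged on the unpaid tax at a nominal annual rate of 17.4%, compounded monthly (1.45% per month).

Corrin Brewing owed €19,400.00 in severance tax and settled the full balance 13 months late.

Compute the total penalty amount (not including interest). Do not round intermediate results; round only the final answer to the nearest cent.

€5,238.00

Penalty, months 1–6: 6 × 1% × €19,400.00 = €1,164.00
Penalty, months 7–13: 7 × 3% × €19,400.00 = €4,074.00
Total penalty = €1,164.00 + €4,074.00 = €5,238.00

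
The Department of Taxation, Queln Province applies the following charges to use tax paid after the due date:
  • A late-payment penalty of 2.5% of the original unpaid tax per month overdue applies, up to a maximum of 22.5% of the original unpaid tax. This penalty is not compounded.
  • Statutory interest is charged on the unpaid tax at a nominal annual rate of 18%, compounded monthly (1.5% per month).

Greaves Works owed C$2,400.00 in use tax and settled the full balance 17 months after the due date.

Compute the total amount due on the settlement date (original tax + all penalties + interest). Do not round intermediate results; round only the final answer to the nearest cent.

Penalty (uncapped): 17 × 2.5% × C$2,400.00 = C$1,020.00; cap = 22.5% × C$2,400.00 = C$540.00 → penalty = C$540.00
Interest: C$2,400.00 × ((1 + 0.015)^17 − 1) = C$2,400.00 × 0.2880203… = C$691.2488…
Total = C$2,400.00 + C$540.0000 + C$691.2488… = C$3,631.25

C$3,631.25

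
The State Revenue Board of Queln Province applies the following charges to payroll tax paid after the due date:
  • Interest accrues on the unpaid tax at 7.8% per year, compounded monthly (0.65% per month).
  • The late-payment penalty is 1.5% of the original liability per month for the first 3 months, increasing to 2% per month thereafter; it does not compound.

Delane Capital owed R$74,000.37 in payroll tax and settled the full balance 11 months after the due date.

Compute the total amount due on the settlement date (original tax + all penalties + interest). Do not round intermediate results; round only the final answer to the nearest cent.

R$94,636.83

Penalty, months 1–3: 3 × 1.5% × R$74,000.37 = R$3,330.02…
Penalty, months 4–11: 8 × 2% × R$74,000.37 = R$11,840.06…
Interest: R$74,000.37 × ((1 + 0.0065)^11 − 1) = R$74,000.37 × 0.0738697… = R$5,466.3820…
Total = R$74,000.37 + R$15,170.0759… + R$5,466.3820… = R$94,636.83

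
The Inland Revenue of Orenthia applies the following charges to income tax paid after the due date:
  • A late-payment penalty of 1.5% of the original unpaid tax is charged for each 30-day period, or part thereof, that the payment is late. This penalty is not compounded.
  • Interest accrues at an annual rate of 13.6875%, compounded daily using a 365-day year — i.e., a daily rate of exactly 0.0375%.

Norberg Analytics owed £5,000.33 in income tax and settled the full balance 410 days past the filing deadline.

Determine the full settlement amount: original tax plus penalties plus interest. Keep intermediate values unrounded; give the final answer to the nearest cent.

£6,881.28

Penalty periods: ⌈410/30⌉ = 14; penalty = 14 × 1.5% × £5,000.33 = £1,050.07…
Interest: £5,000.33 × ((1 + 0.000375)^410 − 1) = £5,000.33 × 0.16616569… = £830.8833…
Total = £5,000.33 + £1,050.0693 + £830.8833… = £6,881.28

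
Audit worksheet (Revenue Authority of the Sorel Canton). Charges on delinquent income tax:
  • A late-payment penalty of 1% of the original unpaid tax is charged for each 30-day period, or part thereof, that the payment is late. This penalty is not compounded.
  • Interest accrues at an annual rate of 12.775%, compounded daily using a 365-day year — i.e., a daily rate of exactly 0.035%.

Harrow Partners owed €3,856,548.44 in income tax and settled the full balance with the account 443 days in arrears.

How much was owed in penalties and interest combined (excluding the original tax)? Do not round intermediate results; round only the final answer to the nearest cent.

€1,225,166.31

Penalty periods: ⌈443/30⌉ = 15; penalty = 15 × 1% × €3,856,548.44 = €578,482.27…
Interest: €3,856,548.44 × ((1 + 0.00035)^443 − 1) = €3,856,548.44 × 0.16768467… = €646,684.0477…
Penalties + interest = €578,482.2660 + €646,684.0477… = €1,225,166.31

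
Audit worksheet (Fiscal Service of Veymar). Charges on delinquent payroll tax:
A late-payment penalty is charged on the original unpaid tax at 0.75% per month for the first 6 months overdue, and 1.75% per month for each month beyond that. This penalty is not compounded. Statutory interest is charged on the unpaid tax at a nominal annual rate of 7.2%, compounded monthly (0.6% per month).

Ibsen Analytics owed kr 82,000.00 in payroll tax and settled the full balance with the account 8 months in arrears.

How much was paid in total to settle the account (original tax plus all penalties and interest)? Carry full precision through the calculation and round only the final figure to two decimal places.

Penalty, months 1–6: 6 × 0.75% × kr 82,000.00 = kr 3,690.00
Penalty, months 7–8: 2 × 1.75% × kr 82,000.00 = kr 2,870.00
Interest: kr 82,000.00 × ((1 + 0.006)^8 − 1) = kr 82,000.00 × 0.0490202… = kr 4,019.6553…
Total = kr 82,000.00 + kr 6,560.0000 + kr 4,019.6553… = kr 92,579.66

kr 92,579.66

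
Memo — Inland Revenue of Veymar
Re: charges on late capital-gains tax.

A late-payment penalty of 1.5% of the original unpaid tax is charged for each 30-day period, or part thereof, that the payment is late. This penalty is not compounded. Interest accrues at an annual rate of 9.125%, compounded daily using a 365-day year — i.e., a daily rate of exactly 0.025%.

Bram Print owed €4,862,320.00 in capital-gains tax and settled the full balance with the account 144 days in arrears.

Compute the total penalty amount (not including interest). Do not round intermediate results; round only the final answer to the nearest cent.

Penalty periods: ⌈144/30⌉ = 5; penalty = 5 × 1.5% × €4,862,320.00 = €364,674.00

€364,674.00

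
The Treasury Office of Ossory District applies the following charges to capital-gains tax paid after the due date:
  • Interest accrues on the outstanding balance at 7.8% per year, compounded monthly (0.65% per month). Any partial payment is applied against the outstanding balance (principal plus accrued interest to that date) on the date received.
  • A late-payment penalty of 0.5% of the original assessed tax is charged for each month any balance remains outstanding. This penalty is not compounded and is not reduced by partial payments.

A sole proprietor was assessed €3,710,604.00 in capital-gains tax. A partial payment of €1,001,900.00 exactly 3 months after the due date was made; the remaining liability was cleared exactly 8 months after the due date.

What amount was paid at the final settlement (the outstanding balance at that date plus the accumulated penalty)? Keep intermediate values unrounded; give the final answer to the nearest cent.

Balance at month 3: €3,710,604.0000 × (1 + 0.0065)^3 = €3,783,432.1161…
After €1,001,900.00 payment: €3,783,432.1161… − €1,001,900.00 = €2,781,532.1161…
Balance at month 8: €2,781,532.1161… × (1 + 0.0065)^5 = €2,873,114.7708…
Penalty: 8 × 0.5% × €3,710,604.00 = €148,424.16
Final settlement = outstanding balance + penalty = €2,873,114.7708… + €148,424.16 = €3,021,538.93

€3,021,538.93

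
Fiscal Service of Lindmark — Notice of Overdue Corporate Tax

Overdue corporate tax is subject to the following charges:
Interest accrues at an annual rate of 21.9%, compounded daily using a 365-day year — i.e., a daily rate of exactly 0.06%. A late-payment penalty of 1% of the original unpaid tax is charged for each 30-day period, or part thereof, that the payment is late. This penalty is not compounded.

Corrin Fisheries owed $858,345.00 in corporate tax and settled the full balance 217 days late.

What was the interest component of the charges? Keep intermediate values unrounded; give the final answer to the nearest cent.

Interest: $858,345.00 × ((1 + 0.0006)^217 − 1) = $858,345.00 × 0.13901170… = $119,319.9967…

$119,320.00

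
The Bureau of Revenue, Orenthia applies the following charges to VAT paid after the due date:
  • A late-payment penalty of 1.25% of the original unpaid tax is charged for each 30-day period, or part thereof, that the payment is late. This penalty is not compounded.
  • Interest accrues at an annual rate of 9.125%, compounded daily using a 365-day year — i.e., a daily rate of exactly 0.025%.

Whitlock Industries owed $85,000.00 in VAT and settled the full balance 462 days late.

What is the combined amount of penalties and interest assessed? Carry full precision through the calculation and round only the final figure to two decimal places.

$27,405.56

Penalty periods: ⌈462/30⌉ = 16; penalty = 16 × 1.25% × $85,000.00 = $17,000.00
Interest: $85,000.00 × ((1 + 0.00025)^462 − 1) = $85,000.00 × 0.12241831… = $10,405.5565…
Penalties + interest = $17,000.0000 + $10,405.5565… = $27,405.56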